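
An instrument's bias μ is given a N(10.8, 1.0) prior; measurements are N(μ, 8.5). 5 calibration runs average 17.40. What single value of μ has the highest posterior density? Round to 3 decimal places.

13.244

Posterior for μ is Normal. Precision-weighted mean: (1/1.0·10.8 + 5/8.5·17.40) / (1/1.0 + 5/8.5) = 13.244.
A Normal posterior is symmetric, so mode = mean.
This is the posterior mode — the MAP estimate.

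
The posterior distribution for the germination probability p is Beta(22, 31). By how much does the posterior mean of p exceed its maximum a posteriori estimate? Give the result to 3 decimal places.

Mode = (22−1)/(22+31−2) = 21/51 = 0.412.
Mean = 22/(22+31) = 22/53 = 0.415.
Difference = 0.415 − 0.412 = 0.003.
The mean is pulled above the mode by the posterior's right skew.

0.003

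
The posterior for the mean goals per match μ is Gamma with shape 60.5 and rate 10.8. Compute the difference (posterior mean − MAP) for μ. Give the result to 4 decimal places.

Mode = (α−1)/β = 59.5/10.8 = 5.5093.
Mean = α/β = 60.5/10.8 = 5.6019.
Difference = 5.6019 − 5.5093 = 0.0926.

0.0926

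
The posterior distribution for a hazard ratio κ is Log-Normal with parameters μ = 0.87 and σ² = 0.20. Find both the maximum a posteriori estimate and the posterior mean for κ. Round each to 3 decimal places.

κ_MAP = 1.954, E[κ|data] = 2.638

Mode = exp(μ − σ²) = exp(0.67) = 1.954.
Mean = exp(μ + σ²/2) = exp(0.970) = 2.638.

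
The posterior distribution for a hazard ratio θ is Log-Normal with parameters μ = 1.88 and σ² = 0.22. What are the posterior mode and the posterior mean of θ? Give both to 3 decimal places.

MAP: 5.259. Posterior mean: 7.316.

Mode = exp(μ − σ²) = exp(1.66) = 5.259.
Mean = exp(μ + σ²/2) = exp(1.990) = 7.316.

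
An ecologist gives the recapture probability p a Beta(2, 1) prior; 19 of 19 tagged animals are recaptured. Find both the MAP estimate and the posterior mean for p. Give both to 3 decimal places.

MAP estimate = 1.000, posterior mean = 0.955

Posterior: Beta(2+19, 1+0) = Beta(21, 1).
Since β = 1 ≤ 1 and α > 1, the Beta density is monotone increasing on [0,1]; the mode is at 1.
Mean = 21/(21+1) = 0.955.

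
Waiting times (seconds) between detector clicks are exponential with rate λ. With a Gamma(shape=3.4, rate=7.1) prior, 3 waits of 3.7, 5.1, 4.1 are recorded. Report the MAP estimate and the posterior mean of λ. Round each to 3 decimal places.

Σ times = 12.9. Posterior: Gamma(shape = 3.4+3 = 6.4, rate = 7.1+12.9 = 20.0).
Mode = (α−1)/β = 5.4/20.0 = 0.270.
Mean = α/β = 6.4/20.0 = 0.320.
Mean > mode: the posterior has a right tail.

MAP = 0.270; posterior mean = 0.320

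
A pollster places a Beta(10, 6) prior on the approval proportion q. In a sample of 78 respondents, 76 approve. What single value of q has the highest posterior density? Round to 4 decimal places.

Posterior: Beta(10+76, 6+2) = Beta(86, 8).
Mode = (86−1)/(86+8−2) = 85/92 = 0.9239.
Mean = 86/(86+8) = 86/94 = 0.9149.
This is the posterior mode — the MAP estimate.

0.9239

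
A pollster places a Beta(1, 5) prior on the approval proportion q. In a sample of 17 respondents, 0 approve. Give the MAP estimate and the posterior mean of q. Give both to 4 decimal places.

Posterior: Beta(1+0, 5+17) = Beta(1, 22).
Since α = 1 ≤ 1 and β > 1, the Beta density is monotone decreasing on [0,1]; the mode is at 0.
Mean = 1/(1+22) = 0.0435.

q_MAP = 0.0000, E[q|data] = 0.0435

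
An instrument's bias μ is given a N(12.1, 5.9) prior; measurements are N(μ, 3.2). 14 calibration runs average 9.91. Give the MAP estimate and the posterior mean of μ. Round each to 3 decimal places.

μ_MAP = 9.992, E[μ|data] = 9.992

Posterior for μ is Normal. Precision-weighted mean: (1/5.9·12.1 + 14/3.2·9.91) / (1/5.9 + 14/3.2) = 9.992.
A Normal posterior is symmetric, so mode = mean.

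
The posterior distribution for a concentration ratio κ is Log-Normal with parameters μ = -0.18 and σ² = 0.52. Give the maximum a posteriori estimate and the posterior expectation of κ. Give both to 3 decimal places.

MAP = 0.497; posterior mean = 1.083

Mode = exp(μ − σ²) = exp(-0.70) = 0.497.
Mean = exp(μ + σ²/2) = exp(0.080) = 1.083.
The mean is pulled above the mode by the posterior's right skew.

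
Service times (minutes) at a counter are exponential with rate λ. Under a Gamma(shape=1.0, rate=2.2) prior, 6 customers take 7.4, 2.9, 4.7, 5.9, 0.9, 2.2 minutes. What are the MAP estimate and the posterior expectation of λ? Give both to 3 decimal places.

Σ times = 24.0. Posterior: Gamma(shape = 1.0+6 = 7.0, rate = 2.2+24.0 = 26.2).
Mode = (α−1)/β = 6.0/26.2 = 0.229.
Mean = α/β = 7.0/26.2 = 0.267.
Right-skewed posterior ⇒ mode < mean.

λ_MAP = 0.229, E[λ|data] = 0.267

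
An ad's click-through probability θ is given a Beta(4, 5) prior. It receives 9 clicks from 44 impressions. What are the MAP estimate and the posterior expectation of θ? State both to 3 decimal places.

Posterior: Beta(4+9, 5+35) = Beta(13, 40).
Mode = (13−1)/(13+40−2) = 12/51 = 0.235.
Mean = 13/(13+40) = 13/53 = 0.245.
Mean > mode: the posterior has a right tail.

MAP = 0.235; posterior mean = 0.245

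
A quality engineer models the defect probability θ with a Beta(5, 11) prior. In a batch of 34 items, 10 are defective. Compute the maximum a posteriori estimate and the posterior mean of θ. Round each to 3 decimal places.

Posterior: Beta(5+10, 11+24) = Beta(15, 35).
Mode = (15−1)/(15+35−2) = 14/48 = 0.292.
Mean = 15/(15+35) = 15/50 = 0.300.
The posterior is right-skewed, so the mean exceeds the mode.

maximum a posteriori estimate = 0.292, posterior mean = 0.300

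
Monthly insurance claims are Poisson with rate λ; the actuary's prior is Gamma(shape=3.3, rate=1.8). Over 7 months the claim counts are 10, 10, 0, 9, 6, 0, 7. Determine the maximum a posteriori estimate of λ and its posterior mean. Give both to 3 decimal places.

MAP = 5.034; posterior mean = 5.148

Σ counts = 42. Posterior: Gamma(shape = 3.3+42 = 45.3, rate = 1.8+7 = 8.8).
Mode = (α−1)/β = 44.3/8.8 = 5.034.
Mean = α/β = 45.3/8.8 = 5.148.
The mean is pulled above the mode by the posterior's right skew.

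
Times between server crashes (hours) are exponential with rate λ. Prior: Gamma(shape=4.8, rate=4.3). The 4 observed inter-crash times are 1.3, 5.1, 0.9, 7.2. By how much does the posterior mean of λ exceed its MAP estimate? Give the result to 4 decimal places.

0.0532

Σ times = 14.5. Posterior: Gamma(shape = 4.8+4 = 8.8, rate = 4.3+14.5 = 18.8).
Mode = (α−1)/β = 7.8/18.8 = 0.4149.
Mean = α/β = 8.8/18.8 = 0.4681.
Difference = 0.4681 − 0.4149 = 0.0532.
The mean is pulled above the mode by the posterior's right skew.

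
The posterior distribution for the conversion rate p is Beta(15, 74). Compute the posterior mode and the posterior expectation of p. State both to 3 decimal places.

Mode = (15−1)/(15+74−2) = 14/87 = 0.161.
Mean = 15/(15+74) = 15/89 = 0.169.
Right-skewed posterior ⇒ mode < mean.

MAP = 0.161, posterior mean = 0.169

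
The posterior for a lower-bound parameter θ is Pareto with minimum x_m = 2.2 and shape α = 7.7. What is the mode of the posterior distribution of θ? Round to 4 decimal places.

2.2000

The Pareto density is strictly decreasing on [x_m, ∞), so the mode is x_m = 2.2000.
Mean = α·x_m/(α−1) = 7.7·2.2/6.7 = 2.5284.
This is the posterior mode — the MAP estimate.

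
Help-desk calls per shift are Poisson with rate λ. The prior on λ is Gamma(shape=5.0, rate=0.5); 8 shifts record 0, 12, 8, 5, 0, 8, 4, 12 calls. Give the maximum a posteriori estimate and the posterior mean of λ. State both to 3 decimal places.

Σ counts = 49. Posterior: Gamma(shape = 5.0+49 = 54.0, rate = 0.5+8 = 8.5).
Mode = (α−1)/β = 53.0/8.5 = 6.235.
Mean = α/β = 54.0/8.5 = 6.353.
Mean > mode: the posterior has a right tail.

MAP: 6.235. Posterior mean: 6.353.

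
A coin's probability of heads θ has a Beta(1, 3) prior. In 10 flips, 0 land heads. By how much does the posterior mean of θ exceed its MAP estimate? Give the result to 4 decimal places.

Posterior: Beta(1+0, 3+10) = Beta(1, 13).
Since α = 1 ≤ 1 and β > 1, the Beta density is monotone decreasing on [0,1]; the mode is at 0.
Mean = 1/(1+13) = 0.0714.
Difference = 0.0714 − 0.0000 = 0.0714.

0.0714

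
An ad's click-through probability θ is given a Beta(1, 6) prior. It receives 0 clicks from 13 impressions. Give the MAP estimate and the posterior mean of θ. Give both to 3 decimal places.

MAP = 0.000, posterior mean = 0.050

Posterior: Beta(1+0, 6+13) = Beta(1, 19).
Since α = 1 ≤ 1 and β > 1, the Beta density is monotone decreasing on [0,1]; the mode is at 0.
Mean = 1/(1+19) = 0.050.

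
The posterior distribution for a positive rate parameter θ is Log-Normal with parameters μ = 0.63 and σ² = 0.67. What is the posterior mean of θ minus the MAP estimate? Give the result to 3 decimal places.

Mode = exp(μ − σ²) = exp(-0.04) = 0.961.
Mean = exp(μ + σ²/2) = exp(0.965) = 2.625.
Difference = 2.625 − 0.961 = 1.664.

1.664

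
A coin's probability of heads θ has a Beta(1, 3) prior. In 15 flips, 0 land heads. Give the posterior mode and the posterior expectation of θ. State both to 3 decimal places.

Posterior: Beta(1+0, 3+15) = Beta(1, 18).
Since α = 1 ≤ 1 and β > 1, the Beta density is monotone decreasing on [0,1]; the mode is at 0.
Mean = 1/(1+18) = 0.053.
The mean is pulled above the mode by the posterior's right skew.

posterior mode = 0.000, posterior expectation = 0.053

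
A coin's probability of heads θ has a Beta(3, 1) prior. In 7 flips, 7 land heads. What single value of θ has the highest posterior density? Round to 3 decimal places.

Posterior: Beta(3+7, 1+0) = Beta(10, 1).
Since β = 1 ≤ 1 and α > 1, the Beta density is monotone increasing on [0,1]; the mode is at 1.
Mean = 10/(10+1) = 0.909.
This is the posterior mode — the MAP estimate.

1.000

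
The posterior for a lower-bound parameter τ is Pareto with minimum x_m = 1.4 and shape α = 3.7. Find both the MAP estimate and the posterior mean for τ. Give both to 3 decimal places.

MAP: 1.400. Posterior mean: 1.919.

The Pareto density is strictly decreasing on [x_m, ∞), so the mode is x_m = 1.400.
Mean = α·x_m/(α−1) = 3.7·1.4/2.7 = 1.919.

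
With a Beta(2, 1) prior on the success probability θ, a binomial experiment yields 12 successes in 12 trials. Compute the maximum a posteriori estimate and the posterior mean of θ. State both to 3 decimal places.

Posterior: Beta(2+12, 1+0) = Beta(14, 1).
Since β = 1 ≤ 1 and α > 1, the Beta density is monotone increasing on [0,1]; the mode is at 1.
Mean = 14/(14+1) = 0.933.
Left-skewed posterior ⇒ mean < mode.

MAP = 1.000; posterior mean = 0.933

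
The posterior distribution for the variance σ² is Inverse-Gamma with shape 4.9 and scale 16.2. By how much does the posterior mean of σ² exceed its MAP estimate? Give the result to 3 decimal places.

Mode = β/(α+1) = 16.2/5.9 = 2.746.
Mean = β/(α−1) = 16.2/3.9 = 4.154.
Difference = 4.154 − 2.746 = 1.408.

1.408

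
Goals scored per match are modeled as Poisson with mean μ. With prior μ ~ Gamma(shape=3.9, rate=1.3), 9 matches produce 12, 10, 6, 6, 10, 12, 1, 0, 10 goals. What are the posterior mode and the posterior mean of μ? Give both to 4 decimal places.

Σ counts = 67. Posterior: Gamma(shape = 3.9+67 = 70.9, rate = 1.3+9 = 10.3).
Mode = (α−1)/β = 69.9/10.3 = 6.7864.
Mean = α/β = 70.9/10.3 = 6.8835.

MAP = 6.7864, posterior mean = 6.8835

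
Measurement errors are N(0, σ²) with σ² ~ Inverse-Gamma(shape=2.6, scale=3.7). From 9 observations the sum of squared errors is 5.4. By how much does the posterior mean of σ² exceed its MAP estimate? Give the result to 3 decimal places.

Posterior: Inverse-Gamma(shape = 2.6+9/2 = 7.1, scale = 3.7+5.4/2 = 6.4).
Mode = β/(α+1) = 6.4/8.1 = 0.790.
Mean = β/(α−1) = 6.4/6.1 = 1.049.
Difference = 1.049 − 0.790 = 0.259.
The mean is pulled above the mode by the posterior's right skew.

0.259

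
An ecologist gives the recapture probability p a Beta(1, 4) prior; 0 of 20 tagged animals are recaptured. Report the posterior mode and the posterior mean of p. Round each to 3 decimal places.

Posterior: Beta(1+0, 4+20) = Beta(1, 24).
Since α = 1 ≤ 1 and β > 1, the Beta density is monotone decreasing on [0,1]; the mode is at 0.
Mean = 1/(1+24) = 0.040.
The posterior is right-skewed, so the mean exceeds the mode.

MAP: 0.000. Posterior mean: 0.040.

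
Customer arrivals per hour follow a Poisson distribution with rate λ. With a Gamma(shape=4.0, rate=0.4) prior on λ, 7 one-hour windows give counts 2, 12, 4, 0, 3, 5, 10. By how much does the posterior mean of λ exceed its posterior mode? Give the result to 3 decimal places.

Σ counts = 36. Posterior: Gamma(shape = 4.0+36 = 40.0, rate = 0.4+7 = 7.4).
Mode = (α−1)/β = 39.0/7.4 = 5.270.
Mean = α/β = 40.0/7.4 = 5.405.
Difference = 5.405 − 5.270 = 0.135.

0.135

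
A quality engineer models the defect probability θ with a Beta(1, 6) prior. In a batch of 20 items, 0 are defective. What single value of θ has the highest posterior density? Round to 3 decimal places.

Posterior: Beta(1+0, 6+20) = Beta(1, 26).
Since α = 1 ≤ 1 and β > 1, the Beta density is monotone decreasing on [0,1]; the mode is at 0.
Mean = 1/(1+26) = 0.037.
This is the posterior mode — the MAP estimate.

0.000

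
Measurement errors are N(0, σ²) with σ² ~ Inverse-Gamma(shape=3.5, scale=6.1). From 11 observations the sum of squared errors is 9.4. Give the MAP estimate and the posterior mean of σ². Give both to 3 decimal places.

MAP = 1.080, posterior mean = 1.350

Posterior: Inverse-Gamma(shape = 3.5+11/2 = 9.0, scale = 6.1+9.4/2 = 10.8).
Mode = β/(α+1) = 10.8/10.0 = 1.080.
Mean = β/(α−1) = 10.8/8.0 = 1.350.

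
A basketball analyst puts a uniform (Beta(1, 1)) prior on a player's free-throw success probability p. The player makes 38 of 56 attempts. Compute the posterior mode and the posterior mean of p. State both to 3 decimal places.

Posterior: Beta(1+38, 1+18) = Beta(39, 19).
Mode = (39−1)/(39+19−2) = 38/56 = 0.679.
With a flat prior the MAP equals the MLE, 38/56.
Mean = 39/(39+19) = 39/58 = 0.672.

MAP: 0.679. Posterior mean: 0.672.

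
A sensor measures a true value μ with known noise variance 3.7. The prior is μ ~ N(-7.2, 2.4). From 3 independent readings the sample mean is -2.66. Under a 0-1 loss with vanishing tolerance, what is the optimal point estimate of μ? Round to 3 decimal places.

Posterior for μ is Normal. Precision-weighted mean: (1/2.4·-7.2 + 3/3.7·-2.66) / (1/2.4 + 3/3.7) = -4.201.
A Normal posterior is symmetric, so mode = mean.
This is the posterior mode — the MAP estimate.

-4.201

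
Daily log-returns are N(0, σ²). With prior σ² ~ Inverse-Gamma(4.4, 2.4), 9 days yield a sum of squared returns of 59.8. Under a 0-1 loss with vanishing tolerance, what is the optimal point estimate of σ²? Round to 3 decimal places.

3.263

Posterior: Inverse-Gamma(shape = 4.4+9/2 = 8.9, scale = 2.4+59.8/2 = 32.3).
Mode = β/(α+1) = 32.3/9.9 = 3.263.
Mean = β/(α−1) = 32.3/7.9 = 4.089.
This is the posterior mode — the MAP estimate.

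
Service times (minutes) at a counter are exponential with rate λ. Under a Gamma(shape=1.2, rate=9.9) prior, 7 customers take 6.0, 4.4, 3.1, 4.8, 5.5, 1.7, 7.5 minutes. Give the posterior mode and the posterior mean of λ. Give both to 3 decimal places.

posterior mode = 0.168, posterior mean = 0.191

Σ times = 33.0. Posterior: Gamma(shape = 1.2+7 = 8.2, rate = 9.9+33.0 = 42.9).
Mode = (α−1)/β = 7.2/42.9 = 0.168.
Mean = α/β = 8.2/42.9 = 0.191.
The posterior is right-skewed, so the mean exceeds the mode.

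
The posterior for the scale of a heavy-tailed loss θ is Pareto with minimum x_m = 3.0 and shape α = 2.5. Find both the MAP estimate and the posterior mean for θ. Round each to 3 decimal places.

The Pareto density is strictly decreasing on [x_m, ∞), so the mode is x_m = 3.000.
Mean = α·x_m/(α−1) = 2.5·3.0/1.5 = 5.000.
Right-skewed posterior ⇒ mode < mean.

MAP = 3.000; posterior mean = 5.000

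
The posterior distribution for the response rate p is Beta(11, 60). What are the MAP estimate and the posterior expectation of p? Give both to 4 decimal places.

Mode = (11−1)/(11+60−2) = 10/69 = 0.1449.
Mean = 11/(11+60) = 11/71 = 0.1549.

MAP estimate = 0.1449, posterior expectation = 0.1549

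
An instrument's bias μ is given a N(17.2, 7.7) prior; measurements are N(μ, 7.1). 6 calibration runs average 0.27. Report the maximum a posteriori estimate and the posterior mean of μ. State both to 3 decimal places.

Posterior for μ is Normal. Precision-weighted mean: (1/7.7·17.2 + 6/7.1·0.27) / (1/7.7 + 6/7.1) = 2.525.
A Normal posterior is symmetric, so mode = mean.

maximum a posteriori estimate = 2.525, posterior mean = 2.525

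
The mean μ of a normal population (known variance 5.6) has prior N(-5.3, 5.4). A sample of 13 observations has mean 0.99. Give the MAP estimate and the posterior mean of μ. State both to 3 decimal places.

MAP = 0.525; posterior mean = 0.525

Posterior for μ is Normal. Precision-weighted mean: (1/5.4·-5.3 + 13/5.6·0.99) / (1/5.4 + 13/5.6) = 0.525.
A Normal posterior is symmetric, so mode = mean.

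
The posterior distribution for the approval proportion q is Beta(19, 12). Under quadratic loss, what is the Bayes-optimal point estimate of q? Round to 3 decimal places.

0.613

Mode = (19−1)/(19+12−2) = 18/29 = 0.621.
Mean = 19/(19+12) = 19/31 = 0.613.
Quadratic loss ⇒ the optimal estimator is the posterior mean.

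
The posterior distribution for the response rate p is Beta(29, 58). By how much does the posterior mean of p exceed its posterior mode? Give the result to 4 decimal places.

Mode = (29−1)/(29+58−2) = 28/85 = 0.3294.
Mean = 29/(29+58) = 29/87 = 0.3333.
Difference = 0.3333 − 0.3294 = 0.0039.
Right-skewed posterior ⇒ mode < mean.

0.0039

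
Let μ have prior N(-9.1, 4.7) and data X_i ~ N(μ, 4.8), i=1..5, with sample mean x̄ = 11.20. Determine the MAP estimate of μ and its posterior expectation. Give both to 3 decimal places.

MAP = 7.757; posterior mean = 7.757

Posterior for μ is Normal. Precision-weighted mean: (1/4.7·-9.1 + 5/4.8·11.20) / (1/4.7 + 5/4.8) = 7.757.
A Normal posterior is symmetric, so mode = mean.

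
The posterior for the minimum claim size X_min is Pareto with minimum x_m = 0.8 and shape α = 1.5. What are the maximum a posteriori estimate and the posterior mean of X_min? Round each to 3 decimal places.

The Pareto density is strictly decreasing on [x_m, ∞), so the mode is x_m = 0.800.
Mean = α·x_m/(α−1) = 1.5·0.8/0.5 = 2.400.
The posterior is right-skewed, so the mean exceeds the mode.

MAP = 0.800; posterior mean = 2.400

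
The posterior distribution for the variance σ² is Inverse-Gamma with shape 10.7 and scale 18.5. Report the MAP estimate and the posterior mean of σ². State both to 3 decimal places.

MAP = 1.581, posterior mean = 1.907

Mode = β/(α+1) = 18.5/11.7 = 1.581.
Mean = β/(α−1) = 18.5/9.7 = 1.907.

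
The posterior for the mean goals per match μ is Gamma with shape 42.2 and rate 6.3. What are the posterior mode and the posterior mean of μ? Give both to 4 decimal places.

Mode = (α−1)/β = 41.2/6.3 = 6.5397.
Mean = α/β = 42.2/6.3 = 6.6984.

μ_MAP = 6.5397, E[μ|data] = 6.6984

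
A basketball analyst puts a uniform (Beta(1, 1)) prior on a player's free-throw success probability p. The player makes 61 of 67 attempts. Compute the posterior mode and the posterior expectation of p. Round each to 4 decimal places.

Posterior: Beta(1+61, 1+6) = Beta(62, 7).
Mode = (62−1)/(62+7−2) = 61/67 = 0.9104.
Mean = 62/(62+7) = 62/69 = 0.8986.

MAP = 0.9104, posterior mean = 0.8986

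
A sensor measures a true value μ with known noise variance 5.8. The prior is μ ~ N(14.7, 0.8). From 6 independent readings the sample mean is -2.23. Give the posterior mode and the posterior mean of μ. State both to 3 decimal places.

μ_MAP = 7.034, E[μ|data] = 7.034

Posterior for μ is Normal. Precision-weighted mean: (1/0.8·14.7 + 6/5.8·-2.23) / (1/0.8 + 6/5.8) = 7.034.
A Normal posterior is symmetric, so mode = mean.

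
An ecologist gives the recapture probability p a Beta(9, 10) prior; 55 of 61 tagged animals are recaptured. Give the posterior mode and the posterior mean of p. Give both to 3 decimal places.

Posterior: Beta(9+55, 10+6) = Beta(64, 16).
Mode = (64−1)/(64+16−2) = 63/78 = 0.808.
Mean = 64/(64+16) = 64/80 = 0.800.
The posterior is left-skewed, so the mode exceeds the mean.

MAP: 0.808. Posterior mean: 0.800.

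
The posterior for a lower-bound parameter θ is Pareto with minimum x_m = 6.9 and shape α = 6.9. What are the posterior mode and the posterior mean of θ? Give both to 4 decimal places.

MAP: 6.9000. Posterior mean: 8.0695.

The Pareto density is strictly decreasing on [x_m, ∞), so the mode is x_m = 6.9000.
Mean = α·x_m/(α−1) = 6.9·6.9/5.9 = 8.0695.
The mean is pulled above the mode by the posterior's right skew.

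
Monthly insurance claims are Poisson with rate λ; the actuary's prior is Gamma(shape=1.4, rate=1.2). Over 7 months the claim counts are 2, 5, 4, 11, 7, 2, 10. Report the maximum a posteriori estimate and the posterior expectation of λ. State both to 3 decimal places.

MAP = 5.049, posterior mean = 5.171

Σ counts = 41. Posterior: Gamma(shape = 1.4+41 = 42.4, rate = 1.2+7 = 8.2).
Mode = (α−1)/β = 41.4/8.2 = 5.049.
Mean = α/β = 42.4/8.2 = 5.171.
The posterior is right-skewed, so the mean exceeds the mode.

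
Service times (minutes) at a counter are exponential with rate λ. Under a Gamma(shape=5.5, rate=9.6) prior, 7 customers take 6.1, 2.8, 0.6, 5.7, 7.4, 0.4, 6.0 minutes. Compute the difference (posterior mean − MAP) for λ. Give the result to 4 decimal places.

Σ times = 29.0. Posterior: Gamma(shape = 5.5+7 = 12.5, rate = 9.6+29.0 = 38.6).
Mode = (α−1)/β = 11.5/38.6 = 0.2979.
Mean = α/β = 12.5/38.6 = 0.3238.
Difference = 0.3238 − 0.2979 = 0.0259.
Right-skewed posterior ⇒ mode < mean.

0.0259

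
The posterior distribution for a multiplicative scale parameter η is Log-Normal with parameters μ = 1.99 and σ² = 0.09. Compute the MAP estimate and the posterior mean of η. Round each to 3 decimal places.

Mode = exp(μ − σ²) = exp(1.90) = 6.686.
Mean = exp(μ + σ²/2) = exp(2.035) = 7.652.
Mean > mode: the posterior has a right tail.

MAP estimate = 6.686, posterior mean = 7.652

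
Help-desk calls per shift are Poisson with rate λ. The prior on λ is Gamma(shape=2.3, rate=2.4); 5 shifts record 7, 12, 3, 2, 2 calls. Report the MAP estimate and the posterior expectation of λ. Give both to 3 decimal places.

λ_MAP = 3.689, E[λ|data] = 3.824

Σ counts = 26. Posterior: Gamma(shape = 2.3+26 = 28.3, rate = 2.4+5 = 7.4).
Mode = (α−1)/β = 27.3/7.4 = 3.689.
Mean = α/β = 28.3/7.4 = 3.824.
The mean is pulled above the mode by the posterior's right skew.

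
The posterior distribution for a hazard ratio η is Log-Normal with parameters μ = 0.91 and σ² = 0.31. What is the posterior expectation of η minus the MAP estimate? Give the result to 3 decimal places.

Mode = exp(μ − σ²) = exp(0.60) = 1.822.
Mean = exp(μ + σ²/2) = exp(1.065) = 2.901.
Difference = 2.901 − 1.822 = 1.079.
The mean is pulled above the mode by the posterior's right skew.

1.079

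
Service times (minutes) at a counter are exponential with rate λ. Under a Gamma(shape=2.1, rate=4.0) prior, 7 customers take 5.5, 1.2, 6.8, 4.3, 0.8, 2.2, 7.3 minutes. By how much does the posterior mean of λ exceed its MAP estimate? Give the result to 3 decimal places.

0.031

Σ times = 28.1. Posterior: Gamma(shape = 2.1+7 = 9.1, rate = 4.0+28.1 = 32.1).
Mode = (α−1)/β = 8.1/32.1 = 0.252.
Mean = α/β = 9.1/32.1 = 0.283.
Difference = 0.283 − 0.252 = 0.031.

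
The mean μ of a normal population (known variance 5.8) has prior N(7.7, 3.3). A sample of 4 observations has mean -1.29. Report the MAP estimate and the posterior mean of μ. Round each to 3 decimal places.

Posterior for μ is Normal. Precision-weighted mean: (1/3.3·7.7 + 4/5.8·-1.29) / (1/3.3 + 4/5.8) = 1.454.
A Normal posterior is symmetric, so mode = mean.

MAP estimate = 1.454, posterior mean = 1.454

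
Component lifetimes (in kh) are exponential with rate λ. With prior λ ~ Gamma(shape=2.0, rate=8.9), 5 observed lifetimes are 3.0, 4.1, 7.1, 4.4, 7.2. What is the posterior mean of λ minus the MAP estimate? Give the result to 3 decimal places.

Σ times = 25.8. Posterior: Gamma(shape = 2.0+5 = 7.0, rate = 8.9+25.8 = 34.7).
Mode = (α−1)/β = 6.0/34.7 = 0.173.
Mean = α/β = 7.0/34.7 = 0.202.
Difference = 0.202 − 0.173 = 0.029.

0.029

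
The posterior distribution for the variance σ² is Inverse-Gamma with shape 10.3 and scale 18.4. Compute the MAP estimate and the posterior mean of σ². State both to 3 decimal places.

MAP = 1.628; posterior mean = 1.978

Mode = β/(α+1) = 18.4/11.3 = 1.628.
Mean = β/(α−1) = 18.4/9.3 = 1.978.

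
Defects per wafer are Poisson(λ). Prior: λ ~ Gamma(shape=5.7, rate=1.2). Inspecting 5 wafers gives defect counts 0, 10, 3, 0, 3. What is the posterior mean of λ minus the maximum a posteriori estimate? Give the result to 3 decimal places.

0.161

Σ counts = 16. Posterior: Gamma(shape = 5.7+16 = 21.7, rate = 1.2+5 = 6.2).
Mode = (α−1)/β = 20.7/6.2 = 3.339.
Mean = α/β = 21.7/6.2 = 3.500.
Difference = 3.500 − 3.339 = 0.161.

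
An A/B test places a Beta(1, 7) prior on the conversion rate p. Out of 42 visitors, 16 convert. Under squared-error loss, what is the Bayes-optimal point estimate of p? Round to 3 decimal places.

0.340

Posterior: Beta(1+16, 7+26) = Beta(17, 33).
Mode = (17−1)/(17+33−2) = 16/48 = 0.333.
Mean = 17/(17+33) = 17/50 = 0.340.
Squared-error loss ⇒ the optimal estimator is the posterior mean.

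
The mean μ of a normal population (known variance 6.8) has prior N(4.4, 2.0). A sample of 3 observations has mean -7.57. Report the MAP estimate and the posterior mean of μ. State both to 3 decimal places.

μ_MAP = -1.211, E[μ|data] = -1.211

Posterior for μ is Normal. Precision-weighted mean: (1/2.0·4.4 + 3/6.8·-7.57) / (1/2.0 + 3/6.8) = -1.211.
A Normal posterior is symmetric, so mode = mean.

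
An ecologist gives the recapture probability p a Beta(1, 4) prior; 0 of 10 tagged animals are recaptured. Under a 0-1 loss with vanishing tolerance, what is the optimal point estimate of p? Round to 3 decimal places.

Posterior: Beta(1+0, 4+10) = Beta(1, 14).
Since α = 1 ≤ 1 and β > 1, the Beta density is monotone decreasing on [0,1]; the mode is at 0.
Mean = 1/(1+14) = 0.067.
This is the posterior mode — the MAP estimate.

0.000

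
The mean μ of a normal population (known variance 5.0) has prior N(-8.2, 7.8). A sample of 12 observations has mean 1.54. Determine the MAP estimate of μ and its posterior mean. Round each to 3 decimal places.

Posterior for μ is Normal. Precision-weighted mean: (1/7.8·-8.2 + 12/5.0·1.54) / (1/7.8 + 12/5.0) = 1.046.
A Normal posterior is symmetric, so mode = mean.

MAP: 1.046. Posterior mean: 1.046.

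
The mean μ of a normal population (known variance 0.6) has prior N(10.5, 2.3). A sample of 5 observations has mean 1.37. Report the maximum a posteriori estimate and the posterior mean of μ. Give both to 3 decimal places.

μ_MAP = 1.823, E[μ|data] = 1.823

Posterior for μ is Normal. Precision-weighted mean: (1/2.3·10.5 + 5/0.6·1.37) / (1/2.3 + 5/0.6) = 1.823.
A Normal posterior is symmetric, so mode = mean.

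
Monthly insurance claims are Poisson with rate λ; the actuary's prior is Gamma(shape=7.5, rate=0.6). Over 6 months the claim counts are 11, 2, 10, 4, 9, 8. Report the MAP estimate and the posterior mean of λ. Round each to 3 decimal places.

Σ counts = 44. Posterior: Gamma(shape = 7.5+44 = 51.5, rate = 0.6+6 = 6.6).
Mode = (α−1)/β = 50.5/6.6 = 7.652.
Mean = α/β = 51.5/6.6 = 7.803.

MAP = 7.652, posterior mean = 7.803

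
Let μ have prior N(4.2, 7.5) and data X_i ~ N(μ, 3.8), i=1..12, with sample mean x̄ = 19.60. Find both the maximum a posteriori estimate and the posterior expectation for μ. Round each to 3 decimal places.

Posterior for μ is Normal. Precision-weighted mean: (1/7.5·4.2 + 12/3.8·19.60) / (1/7.5 + 12/3.8) = 18.976.
A Normal posterior is symmetric, so mode = mean.

maximum a posteriori estimate = 18.976, posterior expectation = 18.976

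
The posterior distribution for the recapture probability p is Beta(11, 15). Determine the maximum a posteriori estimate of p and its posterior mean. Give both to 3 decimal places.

Mode = (11−1)/(11+15−2) = 10/24 = 0.417.
Mean = 11/(11+15) = 11/26 = 0.423.

MAP = 0.417; posterior mean = 0.423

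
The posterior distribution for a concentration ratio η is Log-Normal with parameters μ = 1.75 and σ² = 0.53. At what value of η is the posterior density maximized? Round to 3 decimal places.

Mode = exp(μ − σ²) = exp(1.22) = 3.387.
Mean = exp(μ + σ²/2) = exp(2.015) = 7.501.
This is the posterior mode — the MAP estimate.

3.387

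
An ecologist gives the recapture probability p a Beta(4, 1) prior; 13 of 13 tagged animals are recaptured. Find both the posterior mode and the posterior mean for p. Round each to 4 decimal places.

Posterior: Beta(4+13, 1+0) = Beta(17, 1).
Since β = 1 ≤ 1 and α > 1, the Beta density is monotone increasing on [0,1]; the mode is at 1.
Mean = 17/(17+1) = 0.9444.

MAP = 1.0000, posterior mean = 0.9444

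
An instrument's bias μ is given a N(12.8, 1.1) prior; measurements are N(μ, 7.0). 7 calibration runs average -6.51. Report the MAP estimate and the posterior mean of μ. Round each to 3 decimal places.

μ_MAP = 2.685, E[μ|data] = 2.685

Posterior for μ is Normal. Precision-weighted mean: (1/1.1·12.8 + 7/7.0·-6.51) / (1/1.1 + 7/7.0) = 2.685.
A Normal posterior is symmetric, so mode = mean.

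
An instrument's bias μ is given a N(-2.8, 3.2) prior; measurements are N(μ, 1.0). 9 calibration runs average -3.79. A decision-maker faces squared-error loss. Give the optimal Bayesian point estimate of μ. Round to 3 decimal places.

Posterior for μ is Normal. Precision-weighted mean: (1/3.2·-2.8 + 9/1.0·-3.79) / (1/3.2 + 9/1.0) = -3.757.
A Normal posterior is symmetric, so mode = mean.
Squared-error loss ⇒ the optimal estimator is the posterior mean.

-3.757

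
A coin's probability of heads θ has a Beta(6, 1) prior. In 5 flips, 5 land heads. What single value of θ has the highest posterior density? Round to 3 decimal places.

1.000

Posterior: Beta(6+5, 1+0) = Beta(11, 1).
Since β = 1 ≤ 1 and α > 1, the Beta density is monotone increasing on [0,1]; the mode is at 1.
Mean = 11/(11+1) = 0.917.
This is the posterior mode — the MAP estimate.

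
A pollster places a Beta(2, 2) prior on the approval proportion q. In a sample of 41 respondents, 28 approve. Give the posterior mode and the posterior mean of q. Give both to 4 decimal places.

MAP = 0.6744, posterior mean = 0.6667

Posterior: Beta(2+28, 2+13) = Beta(30, 15).
Mode = (30−1)/(30+15−2) = 29/43 = 0.6744.
Mean = 30/(30+15) = 30/45 = 0.6667.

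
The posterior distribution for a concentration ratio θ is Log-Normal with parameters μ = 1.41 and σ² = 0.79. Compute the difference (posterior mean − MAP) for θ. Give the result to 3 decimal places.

Mode = exp(μ − σ²) = exp(0.62) = 1.859.
Mean = exp(μ + σ²/2) = exp(1.805) = 6.080.
Difference = 6.080 − 1.859 = 4.221.

4.221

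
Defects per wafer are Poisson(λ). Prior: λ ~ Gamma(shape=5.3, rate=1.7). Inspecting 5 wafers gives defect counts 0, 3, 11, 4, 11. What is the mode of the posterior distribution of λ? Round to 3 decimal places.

4.970

Σ counts = 29. Posterior: Gamma(shape = 5.3+29 = 34.3, rate = 1.7+5 = 6.7).
Mode = (α−1)/β = 33.3/6.7 = 4.970.
Mean = α/β = 34.3/6.7 = 5.119.
This is the posterior mode — the MAP estimate.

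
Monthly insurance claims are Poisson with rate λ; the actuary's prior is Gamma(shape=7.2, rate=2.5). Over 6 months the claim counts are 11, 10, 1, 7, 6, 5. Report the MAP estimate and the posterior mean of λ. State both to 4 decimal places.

λ_MAP = 5.4353, E[λ|data] = 5.5529

Σ counts = 40. Posterior: Gamma(shape = 7.2+40 = 47.2, rate = 2.5+6 = 8.5).
Mode = (α−1)/β = 46.2/8.5 = 5.4353.
Mean = α/β = 47.2/8.5 = 5.5529.
Right-skewed posterior ⇒ mode < mean.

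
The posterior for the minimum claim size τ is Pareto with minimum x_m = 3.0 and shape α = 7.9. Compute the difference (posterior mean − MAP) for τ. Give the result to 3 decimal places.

0.435

The Pareto density is strictly decreasing on [x_m, ∞), so the mode is x_m = 3.000.
Mean = α·x_m/(α−1) = 7.9·3.0/6.9 = 3.435.
Difference = 3.435 − 3.000 = 0.435.
Mean > mode: the posterior has a right tail.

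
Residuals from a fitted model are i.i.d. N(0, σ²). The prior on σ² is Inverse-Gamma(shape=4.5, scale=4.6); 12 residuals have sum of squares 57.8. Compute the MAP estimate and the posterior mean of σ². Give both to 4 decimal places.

σ²_MAP = 2.9130, E[σ²|data] = 3.5263

Posterior: Inverse-Gamma(shape = 4.5+12/2 = 10.5, scale = 4.6+57.8/2 = 33.5).
Mode = β/(α+1) = 33.5/11.5 = 2.9130.
Mean = β/(α−1) = 33.5/9.5 = 3.5263.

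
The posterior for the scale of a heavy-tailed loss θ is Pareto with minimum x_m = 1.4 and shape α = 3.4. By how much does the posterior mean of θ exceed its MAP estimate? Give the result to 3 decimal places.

0.583

The Pareto density is strictly decreasing on [x_m, ∞), so the mode is x_m = 1.400.
Mean = α·x_m/(α−1) = 3.4·1.4/2.4 = 1.983.
Difference = 1.983 − 1.400 = 0.583.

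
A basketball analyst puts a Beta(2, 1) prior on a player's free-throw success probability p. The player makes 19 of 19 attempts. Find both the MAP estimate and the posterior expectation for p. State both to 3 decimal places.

MAP estimate = 1.000, posterior expectation = 0.955

Posterior: Beta(2+19, 1+0) = Beta(21, 1).
Since β = 1 ≤ 1 and α > 1, the Beta density is monotone increasing on [0,1]; the mode is at 1.
Mean = 21/(21+1) = 0.955.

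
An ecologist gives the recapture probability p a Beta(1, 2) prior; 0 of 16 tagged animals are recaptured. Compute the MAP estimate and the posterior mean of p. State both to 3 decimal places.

Posterior: Beta(1+0, 2+16) = Beta(1, 18).
Since α = 1 ≤ 1 and β > 1, the Beta density is monotone decreasing on [0,1]; the mode is at 0.
Mean = 1/(1+18) = 0.053.

p_MAP = 0.000, E[p|data] = 0.053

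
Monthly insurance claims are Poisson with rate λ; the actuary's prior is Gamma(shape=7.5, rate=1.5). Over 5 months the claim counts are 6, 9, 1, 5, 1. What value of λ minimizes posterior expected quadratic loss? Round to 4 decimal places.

Σ counts = 22. Posterior: Gamma(shape = 7.5+22 = 29.5, rate = 1.5+5 = 6.5).
Mode = (α−1)/β = 28.5/6.5 = 4.3846.
Mean = α/β = 29.5/6.5 = 4.5385.
Quadratic loss ⇒ the optimal estimator is the posterior mean.

4.5385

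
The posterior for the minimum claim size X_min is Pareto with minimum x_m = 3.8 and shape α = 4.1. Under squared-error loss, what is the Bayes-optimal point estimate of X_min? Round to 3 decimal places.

The Pareto density is strictly decreasing on [x_m, ∞), so the mode is x_m = 3.800.
Mean = α·x_m/(α−1) = 4.1·3.8/3.1 = 5.026.
Squared-error loss ⇒ the optimal estimator is the posterior mean.

5.026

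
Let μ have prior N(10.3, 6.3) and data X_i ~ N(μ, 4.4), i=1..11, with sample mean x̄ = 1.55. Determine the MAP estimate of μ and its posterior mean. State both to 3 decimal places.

MAP = 2.072; posterior mean = 2.072

Posterior for μ is Normal. Precision-weighted mean: (1/6.3·10.3 + 11/4.4·1.55) / (1/6.3 + 11/4.4) = 2.072.
A Normal posterior is symmetric, so mode = mean.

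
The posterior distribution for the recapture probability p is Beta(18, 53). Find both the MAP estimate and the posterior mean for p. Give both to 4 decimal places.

MAP estimate = 0.2464, posterior mean = 0.2535

Mode = (18−1)/(18+53−2) = 17/69 = 0.2464.
Mean = 18/(18+53) = 18/71 = 0.2535.
The posterior is right-skewed, so the mean exceeds the mode.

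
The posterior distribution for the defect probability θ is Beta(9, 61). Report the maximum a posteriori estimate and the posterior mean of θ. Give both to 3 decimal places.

Mode = (9−1)/(9+61−2) = 8/68 = 0.118.
Mean = 9/(9+61) = 9/70 = 0.129.

maximum a posteriori estimate = 0.118, posterior mean = 0.129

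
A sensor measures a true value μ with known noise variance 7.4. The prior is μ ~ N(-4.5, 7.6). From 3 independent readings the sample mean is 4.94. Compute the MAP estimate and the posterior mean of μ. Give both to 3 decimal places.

Posterior for μ is Normal. Precision-weighted mean: (1/7.6·-4.5 + 3/7.4·4.94) / (1/7.6 + 3/7.4) = 2.627.
A Normal posterior is symmetric, so mode = mean.

MAP estimate = 2.627, posterior mean = 2.627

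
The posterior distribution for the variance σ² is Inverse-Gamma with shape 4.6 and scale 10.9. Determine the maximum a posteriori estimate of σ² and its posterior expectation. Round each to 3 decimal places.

σ²_MAP = 1.946, E[σ²|data] = 3.028

Mode = β/(α+1) = 10.9/5.6 = 1.946.
Mean = β/(α−1) = 10.9/3.6 = 3.028.
Right-skewed posterior ⇒ mode < mean.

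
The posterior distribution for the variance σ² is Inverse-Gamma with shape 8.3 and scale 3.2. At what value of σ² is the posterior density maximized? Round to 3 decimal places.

0.344

Mode = β/(α+1) = 3.2/9.3 = 0.344.
Mean = β/(α−1) = 3.2/7.3 = 0.438.
This is the posterior mode — the MAP estimate.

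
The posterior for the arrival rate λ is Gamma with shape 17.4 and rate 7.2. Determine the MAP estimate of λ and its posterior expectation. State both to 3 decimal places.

MAP = 2.278; posterior mean = 2.417

Mode = (α−1)/β = 16.4/7.2 = 2.278.
Mean = α/β = 17.4/7.2 = 2.417.
The posterior is right-skewed, so the mean exceeds the mode.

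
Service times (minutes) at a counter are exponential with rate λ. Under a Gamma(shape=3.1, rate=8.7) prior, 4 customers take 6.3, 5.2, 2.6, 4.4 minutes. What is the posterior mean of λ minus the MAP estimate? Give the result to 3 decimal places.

0.037

Σ times = 18.5. Posterior: Gamma(shape = 3.1+4 = 7.1, rate = 8.7+18.5 = 27.2).
Mode = (α−1)/β = 6.1/27.2 = 0.224.
Mean = α/β = 7.1/27.2 = 0.261.
Difference = 0.261 − 0.224 = 0.037.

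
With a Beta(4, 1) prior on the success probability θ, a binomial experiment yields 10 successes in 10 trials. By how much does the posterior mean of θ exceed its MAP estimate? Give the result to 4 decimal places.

Posterior: Beta(4+10, 1+0) = Beta(14, 1).
Since β = 1 ≤ 1 and α > 1, the Beta density is monotone increasing on [0,1]; the mode is at 1.
Mean = 14/(14+1) = 0.9333.
Difference = 0.9333 − 1.0000 = -0.0667.
Mode > mean: the posterior has a left tail.

-0.0667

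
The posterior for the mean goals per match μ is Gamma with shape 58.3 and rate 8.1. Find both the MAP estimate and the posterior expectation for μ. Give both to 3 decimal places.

Mode = (α−1)/β = 57.3/8.1 = 7.074.
Mean = α/β = 58.3/8.1 = 7.198.

MAP: 7.074. Posterior mean: 7.198.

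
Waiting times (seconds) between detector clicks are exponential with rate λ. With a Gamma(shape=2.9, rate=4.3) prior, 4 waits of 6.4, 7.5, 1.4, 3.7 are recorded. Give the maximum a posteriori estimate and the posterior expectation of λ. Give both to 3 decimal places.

Σ times = 19.0. Posterior: Gamma(shape = 2.9+4 = 6.9, rate = 4.3+19.0 = 23.3).
Mode = (α−1)/β = 5.9/23.3 = 0.253.
Mean = α/β = 6.9/23.3 = 0.296.

maximum a posteriori estimate = 0.253, posterior expectation = 0.296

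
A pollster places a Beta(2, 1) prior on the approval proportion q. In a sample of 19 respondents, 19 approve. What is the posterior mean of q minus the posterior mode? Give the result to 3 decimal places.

-0.045

Posterior: Beta(2+19, 1+0) = Beta(21, 1).
Since β = 1 ≤ 1 and α > 1, the Beta density is monotone increasing on [0,1]; the mode is at 1.
Mean = 21/(21+1) = 0.955.
Difference = 0.955 − 1.000 = -0.045.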